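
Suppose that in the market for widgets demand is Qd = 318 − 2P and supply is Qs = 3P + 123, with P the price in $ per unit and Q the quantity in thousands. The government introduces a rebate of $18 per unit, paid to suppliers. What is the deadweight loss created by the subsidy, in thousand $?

Deadweight loss = $194.4 thousand.

Without the subsidy, 318 − 2P = 3P + 123 gives 5P = 195, so P* = $39 and Q* = 240.
With a per-unit subsidy paid to suppliers, each receives P + 18 per unit sold, so supply becomes Qs = 3(P + 18) + 123.
New equilibrium: consumers pay $28.2, suppliers receive $46.2, Q = 261.6. (Wedge: Pb − Ps = −18.)
Quantity rises by |ΔQ| = |240 − 261.6| = 21.6.
DWL = ½ · t · |ΔQ| = ½ · 18 · 21.6 = $194.4.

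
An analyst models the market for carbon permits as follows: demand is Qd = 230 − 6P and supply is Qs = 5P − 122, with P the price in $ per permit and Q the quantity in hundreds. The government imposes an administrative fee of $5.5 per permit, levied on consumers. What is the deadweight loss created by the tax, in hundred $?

Without the tax, 230 − 6P = 5P − 122 gives 11P = 352, so P* = $32 and Q* = 38.
With the tax collected from consumers, demand (in seller-price terms) shifts: Qd = 230 − 6(P + 5.5).
New equilibrium: consumers pay $34.5, producers receive $29, Q = 23. (Wedge: Pb − Ps = 5.5.)
Quantity falls by |ΔQ| = |38 − 23| = 15.
DWL = ½ · t · |ΔQ| = ½ · 5.5 · 15 = $41.25.

Deadweight loss = $41.25 hundred.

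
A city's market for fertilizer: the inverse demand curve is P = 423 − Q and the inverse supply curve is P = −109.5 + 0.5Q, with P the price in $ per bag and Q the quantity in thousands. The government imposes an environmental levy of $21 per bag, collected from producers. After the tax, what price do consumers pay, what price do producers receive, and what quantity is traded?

Rewrite in direct form: Qd = 423 − P and Qs = 2P + 219.
Without the tax, 423 − P = 2P + 219 gives 3P = 204, so P* = $68 and Q* = 355.
With the tax collected from producers, supply shifts: Qs = 2(P − 21) + 219.
Solving gives Q = 341 with consumers paying $82 and producers receiving $61 (the $21 wedge).
The less price-elastic side of the market bears the larger share of a per-unit tax.

Consumers pay $82; producers receive $61; quantity = 341.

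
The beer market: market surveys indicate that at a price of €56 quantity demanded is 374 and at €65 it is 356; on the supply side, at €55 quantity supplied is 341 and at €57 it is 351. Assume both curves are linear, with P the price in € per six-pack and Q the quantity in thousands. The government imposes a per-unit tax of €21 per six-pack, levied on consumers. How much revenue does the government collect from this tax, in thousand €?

Demand slope: (356 − 374)/(65 − 56) = -2, so Qd = 486 − 2P.
Supply slope: (351 − 341)/(57 − 55) = 5, so Qs = 5P + 66.
Before the tax: set 486 − 2P = 5P + 66 → P* = €60, Q* = 366.
With the tax collected from consumers, demand (in seller-price terms) shifts: Qd = 486 − 2(P + 21).
New equilibrium: consumers pay €75, producers receive €54, Q = 336. (Wedge: Pb − Ps = 21.)
Revenue = t · Q = 21 · 336 = €7056.

Tax revenue = €7056 thousand.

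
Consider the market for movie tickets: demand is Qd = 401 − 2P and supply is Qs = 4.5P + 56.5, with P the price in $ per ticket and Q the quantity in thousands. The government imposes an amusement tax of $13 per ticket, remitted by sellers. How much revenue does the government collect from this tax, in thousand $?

Tax revenue = $3601 thousand.

Without the tax, 401 − 2P = 4.5P + 56.5 gives 6.5P = 344.5, so P* = $53 and Q* = 295.
With the tax collected from sellers, supply shifts: Qs = 4.5(P − 13) + 56.5.
Solving gives Q = 277 with buyers paying $62 and sellers receiving $49 (the $13 wedge).
Revenue = t · Q = 13 · 277 = $3601.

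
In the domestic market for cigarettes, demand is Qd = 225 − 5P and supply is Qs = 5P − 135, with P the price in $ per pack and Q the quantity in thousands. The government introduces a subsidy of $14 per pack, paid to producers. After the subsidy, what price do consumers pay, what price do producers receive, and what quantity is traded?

Without the subsidy, 225 − 5P = 5P − 135 gives 10P = 360, so P* = $36 and Q* = 45.
With a per-unit subsidy paid to producers, each receives P + 14 per unit sold, so supply becomes Qs = 5(P + 14) − 135.
Solving gives Q = 80 with consumers paying $29 and producers receiving $43 (the $14 wedge).

Consumers pay $29; producers receive $43; quantity = 80.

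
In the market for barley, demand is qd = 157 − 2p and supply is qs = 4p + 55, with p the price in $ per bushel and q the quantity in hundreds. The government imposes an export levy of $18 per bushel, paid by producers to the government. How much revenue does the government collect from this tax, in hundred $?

Before the tax: set 157 − 2p = 4p + 55 → p* = $17, q* = 123.
With the tax collected from producers, supply shifts: qs = 4(p − 18) + 55.
New equilibrium: buyers pay $29, producers receive $11, q = 99. (Wedge: pb − ps = 18.)
Revenue = t · Q = 18 · 99 = $1782.

Tax revenue = $1782 hundred.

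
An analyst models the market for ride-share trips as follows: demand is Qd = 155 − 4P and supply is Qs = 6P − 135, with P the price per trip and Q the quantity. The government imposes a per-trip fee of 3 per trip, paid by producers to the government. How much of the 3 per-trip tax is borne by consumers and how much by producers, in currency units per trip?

Before the tax: set 155 − 4P = 6P − 135 → P* = 29, Q* = 39.
With the tax collected from producers, supply shifts: Qs = 6(P − 3) − 135.
New equilibrium: consumers pay 30.8, producers receive 27.8, Q = 31.8. (Wedge: Pb − Ps = 3.)
Burden on consumers: 1.8; on producers: 1.2. (They sum to 3.)
The less price-elastic side of the market bears the larger share of a per-unit tax.

Consumers bear 1.8 per trip; producers bear 1.2 per trip.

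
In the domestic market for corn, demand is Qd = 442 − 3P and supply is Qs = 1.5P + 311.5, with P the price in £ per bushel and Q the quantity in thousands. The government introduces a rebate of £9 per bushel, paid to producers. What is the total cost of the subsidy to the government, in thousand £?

Before the subsidy: set 442 − 3P = 1.5P + 311.5 → P* = £29, Q* = 355.
With a per-unit subsidy paid to producers, each receives P + 9 per unit sold, so supply becomes Qs = 1.5(P + 9) + 311.5.
New equilibrium: buyers pay £26, producers receive £35, Q = 364. (Wedge: Pb − Ps = −9.)
Outlay = t · Q = 9 · 364 = £3276.

Government outlay = £3276 thousand.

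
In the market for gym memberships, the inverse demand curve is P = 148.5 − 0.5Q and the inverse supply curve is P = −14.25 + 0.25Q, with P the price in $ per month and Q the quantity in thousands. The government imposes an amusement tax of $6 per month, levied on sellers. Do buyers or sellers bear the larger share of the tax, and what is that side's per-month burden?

Rewrite in direct form: Qd = 297 − 2P and Qs = 4P + 57.
Before the tax: set 297 − 2P = 4P + 57 → P* = $40, Q* = 217.
With the tax collected from sellers, supply shifts: Qs = 4(P − 6) + 57.
New equilibrium: buyers pay $44, sellers receive $38, Q = 209. (Wedge: Pb − Ps = 6.)
Per-month burden: buyers $4, sellers $2.
Buyers take the larger share because demand is less price-elastic here (demand slope 2 vs supply slope 4).

Buyers bear the larger share: $4 per month.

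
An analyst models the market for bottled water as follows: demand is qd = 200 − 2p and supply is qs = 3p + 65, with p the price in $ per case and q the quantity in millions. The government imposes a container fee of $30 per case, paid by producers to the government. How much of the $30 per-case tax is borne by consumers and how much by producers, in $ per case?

Before the tax: set 200 − 2p = 3p + 65 → p* = $27, q* = 146.
With the tax collected from producers, supply shifts: qs = 3(p − 30) + 65.
New equilibrium: consumers pay $45, producers receive $15, q = 110. (Wedge: pb − ps = 30.)
Burden on consumers: $18; on producers: $12. (They sum to $30.)
The less price-elastic side of the market bears the larger share of a per-unit tax.

Consumers bear $18 per case; producers bear $12 per case.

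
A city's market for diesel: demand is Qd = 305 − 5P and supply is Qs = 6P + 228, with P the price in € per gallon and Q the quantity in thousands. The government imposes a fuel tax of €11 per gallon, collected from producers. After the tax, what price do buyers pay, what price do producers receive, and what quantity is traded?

Before the tax: set 305 − 5P = 6P + 228 → P* = €7, Q* = 270.
With the tax collected from producers, supply shifts: Qs = 6(P − 11) + 228.
Solving gives Q = 240 with buyers paying €13 and producers receiving €2 (the €11 wedge).
The less price-elastic side of the market bears the larger share of a per-unit tax.

Buyers pay €13; producers receive €2; quantity = 240.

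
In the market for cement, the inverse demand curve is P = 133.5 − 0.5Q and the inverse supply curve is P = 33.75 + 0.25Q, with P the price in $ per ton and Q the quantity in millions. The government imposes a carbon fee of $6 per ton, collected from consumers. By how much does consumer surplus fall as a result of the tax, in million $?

Rewrite in direct form: Qd = 267 − 2P and Qs = 4P − 135.
Without the tax, 267 − 2P = 4P − 135 gives 6P = 402, so P* = $67 and Q* = 133.
With the tax collected from consumers, demand (in seller-price terms) shifts: Qd = 267 − 2(P + 6).
New equilibrium: consumers pay $71, sellers receive $65, Q = 125. (Wedge: Pb − Ps = 6.)
ΔCS is the trapezoid between Q = 125 and Q = 133 of height $4: ½ · (133 + 125) · 4 = $516.

Consumer surplus falls by $516 million.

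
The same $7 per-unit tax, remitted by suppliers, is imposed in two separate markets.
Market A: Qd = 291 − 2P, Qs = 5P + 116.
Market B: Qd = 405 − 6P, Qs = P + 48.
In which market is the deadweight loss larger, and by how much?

Market A: pre-tax P* = $25, Q* = 241; post-tax Q = 231; deadweight loss = $35.
Market B: pre-tax P* = $51, Q* = 99; post-tax Q = 93; deadweight loss = $21.
Difference: $35 vs $21 → market A is larger by $14.

Market A, by $14.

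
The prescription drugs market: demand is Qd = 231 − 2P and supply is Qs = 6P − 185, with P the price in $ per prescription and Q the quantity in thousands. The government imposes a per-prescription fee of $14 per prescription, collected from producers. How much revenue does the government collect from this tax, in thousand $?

Tax revenue = $1484 thousand.

Without the tax, 231 − 2P = 6P − 185 gives 8P = 416, so P* = $52 and Q* = 127.
With the tax collected from producers, supply shifts: Qs = 6(P − 14) − 185.
Solving gives Q = 106 with buyers paying $62.5 and producers receiving $48.5 (the $14 wedge).
Revenue = t · Q = 14 · 106 = $1484.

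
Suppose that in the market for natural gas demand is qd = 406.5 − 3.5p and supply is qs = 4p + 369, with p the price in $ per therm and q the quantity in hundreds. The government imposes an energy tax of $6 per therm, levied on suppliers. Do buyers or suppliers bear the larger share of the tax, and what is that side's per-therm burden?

Without the tax, 406.5 − 3.5p = 4p + 369 gives 7.5p = 37.5, so p* = $5 and q* = 389.
With the tax collected from suppliers, supply shifts: qs = 4(p − 6) + 369.
New equilibrium: buyers pay $8.2, suppliers receive $2.2, q = 377.8. (Wedge: pb − ps = 6.)
Per-therm burden: buyers $3.2, suppliers $2.8.
Buyers take the larger share because demand is less price-elastic here (demand slope 3.5 vs supply slope 4).

Buyers bear the larger share: $3.2 per therm.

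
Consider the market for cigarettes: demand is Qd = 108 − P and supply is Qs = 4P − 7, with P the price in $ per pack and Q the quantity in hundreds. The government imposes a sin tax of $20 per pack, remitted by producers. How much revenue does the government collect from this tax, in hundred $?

Tax revenue = $1380 hundred.

Without the tax, 108 − P = 4P − 7 gives 5P = 115, so P* = $23 and Q* = 85.
With the tax collected from producers, supply shifts: Qs = 4(P − 20) − 7.
New equilibrium: consumers pay $39, producers receive $19, Q = 69. (Wedge: Pb − Ps = 20.)
Revenue = t · Q = 20 · 69 = $1380.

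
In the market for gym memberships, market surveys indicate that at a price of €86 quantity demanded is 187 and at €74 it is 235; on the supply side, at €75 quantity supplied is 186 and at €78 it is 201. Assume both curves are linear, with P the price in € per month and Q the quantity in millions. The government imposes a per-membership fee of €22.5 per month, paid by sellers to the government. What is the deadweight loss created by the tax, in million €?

Deadweight loss = €562.5 million.

Demand slope: (235 − 187)/(74 − 86) = -4, so Qd = 531 − 4P.
Supply slope: (201 − 186)/(78 − 75) = 5, so Qs = 5P − 189.
Before the tax: set 531 − 4P = 5P − 189 → P* = €80, Q* = 211.
With the tax collected from sellers, supply shifts: Qs = 5(P − 22.5) − 189.
Solving gives Q = 161 with buyers paying €92.5 and sellers receiving €70 (the €22.5 wedge).
Quantity falls by |ΔQ| = |211 − 161| = 50.
DWL = ½ · t · |ΔQ| = ½ · 22.5 · 50 = €562.5.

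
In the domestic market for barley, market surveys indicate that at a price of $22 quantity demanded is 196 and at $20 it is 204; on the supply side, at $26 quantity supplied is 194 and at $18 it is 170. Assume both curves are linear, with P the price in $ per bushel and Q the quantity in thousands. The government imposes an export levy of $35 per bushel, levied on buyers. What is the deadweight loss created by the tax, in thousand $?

Demand slope: (204 − 196)/(20 − 22) = -4, so Qd = 284 − 4P.
Supply slope: (170 − 194)/(18 − 26) = 3, so Qs = 3P + 116.
Before the tax: set 284 − 4P = 3P + 116 → P* = $24, Q* = 188.
With the tax collected from buyers, demand (in seller-price terms) shifts: Qd = 284 − 4(P + 35).
Solving gives Q = 128 with buyers paying $39 and producers receiving $4 (the $35 wedge).
Quantity falls by |ΔQ| = |188 − 128| = 60.
DWL = ½ · t · |ΔQ| = ½ · 35 · 60 = $1050.

Deadweight loss = $1050 thousand.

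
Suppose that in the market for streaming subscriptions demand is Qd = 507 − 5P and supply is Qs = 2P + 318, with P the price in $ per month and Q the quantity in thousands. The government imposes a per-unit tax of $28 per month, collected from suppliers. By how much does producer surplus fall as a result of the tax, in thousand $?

Producer surplus falls by $7040 thousand.

Before the tax: set 507 − 5P = 2P + 318 → P* = $27, Q* = 372.
With the tax collected from suppliers, supply shifts: Qs = 2(P − 28) + 318.
Solving gives Q = 332 with consumers paying $35 and suppliers receiving $7 (the $28 wedge).
ΔPS is the trapezoid between Q = 332 and Q = 372 of height $20: ½ · (372 + 332) · 20 = $7040.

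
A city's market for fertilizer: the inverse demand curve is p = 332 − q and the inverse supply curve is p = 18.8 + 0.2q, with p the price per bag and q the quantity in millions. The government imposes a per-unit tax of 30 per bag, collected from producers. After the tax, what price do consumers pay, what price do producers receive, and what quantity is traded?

Inverting to q(p) form: qd = 332 − p; qs = 5p − 94.
Without the tax, 332 − p = 5p − 94 gives 6p = 426, so p* = 71 and q* = 261.
With the tax collected from producers, supply shifts: qs = 5(p − 30) − 94.
Solving gives q = 236 with consumers paying 96 and producers receiving 66 (the 30 wedge).

Consumers pay 96; producers receive 66; quantity = 236.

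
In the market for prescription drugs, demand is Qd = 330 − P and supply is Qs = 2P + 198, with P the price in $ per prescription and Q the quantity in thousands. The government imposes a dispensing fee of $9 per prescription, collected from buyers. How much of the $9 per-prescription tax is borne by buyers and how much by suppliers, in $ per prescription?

Buyers bear $6 per prescription; suppliers bear $3 per prescription.

Without the tax, 330 − P = 2P + 198 gives 3P = 132, so P* = $44 and Q* = 286.
With the tax collected from buyers, demand (in seller-price terms) shifts: Qd = 330 − (P + 9).
New equilibrium: buyers pay $50, suppliers receive $41, Q = 280. (Wedge: Pb − Ps = 9.)
Burden on buyers: $6; on suppliers: $3. (They sum to $9.)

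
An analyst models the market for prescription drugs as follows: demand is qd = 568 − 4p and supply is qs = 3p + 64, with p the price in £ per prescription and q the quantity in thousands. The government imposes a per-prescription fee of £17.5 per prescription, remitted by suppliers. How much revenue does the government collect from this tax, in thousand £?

Tax revenue = £4375 thousand.

Without the tax, 568 − 4p = 3p + 64 gives 7p = 504, so p* = £72 and q* = 280.
With the tax collected from suppliers, supply shifts: qs = 3(p − 17.5) + 64.
Solving gives q = 250 with buyers paying £79.5 and suppliers receiving £62 (the £17.5 wedge).
Revenue = t · Q = 17.5 · 250 = £4375.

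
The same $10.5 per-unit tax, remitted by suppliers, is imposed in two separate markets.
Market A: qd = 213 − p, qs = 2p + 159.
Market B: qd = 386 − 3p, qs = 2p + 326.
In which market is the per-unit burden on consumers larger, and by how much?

Market A, by $2.8.

Market A: pre-tax p* = $18, q* = 195; post-tax q = 188; per-unit burden on consumers = $7.
Market B: pre-tax p* = $12, q* = 350; post-tax q = 337.4; per-unit burden on consumers = $4.2.
Difference: $7 vs $4.2 → market A is larger by $2.8.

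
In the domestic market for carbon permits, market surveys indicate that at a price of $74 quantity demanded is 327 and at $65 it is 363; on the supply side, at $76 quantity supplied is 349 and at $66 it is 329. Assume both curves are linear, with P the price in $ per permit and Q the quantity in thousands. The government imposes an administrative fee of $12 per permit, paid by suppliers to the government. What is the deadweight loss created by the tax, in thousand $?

Demand slope: (363 − 327)/(65 − 74) = -4, so Qd = 623 − 4P.
Supply slope: (329 − 349)/(66 − 76) = 2, so Qs = 2P + 197.
Before the tax: set 623 − 4P = 2P + 197 → P* = $71, Q* = 339.
With the tax collected from suppliers, supply shifts: Qs = 2(P − 12) + 197.
Solving gives Q = 323 with consumers paying $75 and suppliers receiving $63 (the $12 wedge).
Quantity falls by |ΔQ| = |339 − 323| = 16.
DWL = ½ · t · |ΔQ| = ½ · 12 · 16 = $96.

Deadweight loss = $96 thousand.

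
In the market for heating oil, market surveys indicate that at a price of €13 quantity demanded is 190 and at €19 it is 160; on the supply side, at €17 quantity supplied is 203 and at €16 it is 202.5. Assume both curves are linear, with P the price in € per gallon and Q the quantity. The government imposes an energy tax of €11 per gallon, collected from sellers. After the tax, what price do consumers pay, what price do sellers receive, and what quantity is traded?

Demand slope: (160 − 190)/(19 − 13) = -5, so Qd = 255 − 5P.
Supply slope: (202.5 − 203)/(16 − 17) = 0.5, so Qs = 0.5P + 194.5.
Without the tax, 255 − 5P = 0.5P + 194.5 gives 5.5P = 60.5, so P* = €11 and Q* = 200.
With the tax collected from sellers, supply shifts: Qs = 0.5(P − 11) + 194.5.
New equilibrium: consumers pay €12, sellers receive €1, Q = 195. (Wedge: Pb − Ps = 11.)
The less price-elastic side of the market bears the larger share of a per-unit tax.

Consumers pay €12; sellers receive €1; quantity = 195.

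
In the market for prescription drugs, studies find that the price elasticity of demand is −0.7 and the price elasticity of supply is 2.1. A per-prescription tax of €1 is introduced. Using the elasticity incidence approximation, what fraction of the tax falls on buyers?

Buyers' share ≈ 0.75.

Incidence ratio: buyers' share ≈ εs / (εs + |εd|) = 2.1 / (2.1 + 0.7) = 0.75.
Supply is the more elastic side, so buyers bear the larger share.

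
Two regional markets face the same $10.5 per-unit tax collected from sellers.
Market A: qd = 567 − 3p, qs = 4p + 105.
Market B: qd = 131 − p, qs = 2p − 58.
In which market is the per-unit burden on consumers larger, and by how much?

Market A: pre-tax p* = $66, q* = 369; post-tax q = 351; per-unit burden on consumers = $6.
Market B: pre-tax p* = $63, q* = 68; post-tax q = 61; per-unit burden on consumers = $7.
Difference: $6 vs $7 → market B is larger by $1.

Market B, by $1.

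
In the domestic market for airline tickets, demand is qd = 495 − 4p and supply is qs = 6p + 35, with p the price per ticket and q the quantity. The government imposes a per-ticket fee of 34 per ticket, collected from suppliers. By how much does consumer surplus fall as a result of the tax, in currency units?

Consumer surplus falls by 5512.08.

Without the tax, 495 − 4p = 6p + 35 gives 10p = 460, so p* = 46 and q* = 311.
With the tax collected from suppliers, supply shifts: qs = 6(p − 34) + 35.
Solving gives q = 229.4 with consumers paying 66.4 and suppliers receiving 32.4 (the 34 wedge).
ΔCS is the trapezoid between Q = 229.4 and Q = 311 of height 20.4: ½ · (311 + 229.4) · 20.4 = 5512.08.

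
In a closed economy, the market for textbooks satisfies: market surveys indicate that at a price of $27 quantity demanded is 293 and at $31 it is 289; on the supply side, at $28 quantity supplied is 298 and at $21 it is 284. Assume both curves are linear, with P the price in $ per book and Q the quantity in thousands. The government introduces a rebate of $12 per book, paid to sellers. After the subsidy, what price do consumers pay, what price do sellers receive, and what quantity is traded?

Consumers pay $18; sellers receive $30; quantity = 302.

Demand slope: (289 − 293)/(31 − 27) = -1, so Qd = 320 − P.
Supply slope: (284 − 298)/(21 − 28) = 2, so Qs = 2P + 242.
Without the subsidy, 320 − P = 2P + 242 gives 3P = 78, so P* = $26 and Q* = 294.
With a per-unit subsidy paid to sellers, each receives P + 12 per unit sold, so supply becomes Qs = 2(P + 12) + 242.
Solving gives Q = 302 with consumers paying $18 and sellers receiving $30 (the $12 wedge).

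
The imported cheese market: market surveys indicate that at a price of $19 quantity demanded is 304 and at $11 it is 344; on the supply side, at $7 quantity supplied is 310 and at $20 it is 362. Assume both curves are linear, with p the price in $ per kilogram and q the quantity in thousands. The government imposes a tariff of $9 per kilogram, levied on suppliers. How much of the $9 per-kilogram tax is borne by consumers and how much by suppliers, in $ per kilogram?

Consumers bear $4 per kilogram; suppliers bear $5 per kilogram.

Demand slope: (344 − 304)/(11 − 19) = -5, so qd = 399 − 5p.
Supply slope: (362 − 310)/(20 − 7) = 4, so qs = 4p + 282.
Before the tax: set 399 − 5p = 4p + 282 → p* = $13, q* = 334.
With the tax collected from suppliers, supply shifts: qs = 4(p − 9) + 282.
Solving gives q = 314 with consumers paying $17 and suppliers receiving $8 (the $9 wedge).
Burden on consumers: $4; on suppliers: $5. (They sum to $9.)
The less price-elastic side of the market bears the larger share of a per-unit tax.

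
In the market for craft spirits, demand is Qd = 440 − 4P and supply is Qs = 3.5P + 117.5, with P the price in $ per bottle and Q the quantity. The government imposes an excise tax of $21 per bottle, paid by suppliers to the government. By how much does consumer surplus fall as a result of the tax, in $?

Consumer surplus falls by $2434.32.

Before the tax: set 440 − 4P = 3.5P + 117.5 → P* = $43, Q* = 268.
With the tax collected from suppliers, supply shifts: Qs = 3.5(P − 21) + 117.5.
New equilibrium: buyers pay $52.8, suppliers receive $31.8, Q = 228.8. (Wedge: Pb − Ps = 21.)
ΔCS is the trapezoid between Q = 228.8 and Q = 268 of height $9.8: ½ · (268 + 228.8) · 9.8 = $2434.32.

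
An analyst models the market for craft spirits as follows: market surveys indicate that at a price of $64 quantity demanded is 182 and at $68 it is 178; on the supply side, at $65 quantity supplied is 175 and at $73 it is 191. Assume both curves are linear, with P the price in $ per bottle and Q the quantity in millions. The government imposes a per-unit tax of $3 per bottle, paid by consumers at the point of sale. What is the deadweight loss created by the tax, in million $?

Deadweight loss = $3 million.

Demand slope: (178 − 182)/(68 − 64) = -1, so Qd = 246 − P.
Supply slope: (191 − 175)/(73 − 65) = 2, so Qs = 2P + 45.
Without the tax, 246 − P = 2P + 45 gives 3P = 201, so P* = $67 and Q* = 179.
With the tax collected from consumers, demand (in seller-price terms) shifts: Qd = 246 − (P + 3).
Solving gives Q = 177 with consumers paying $69 and suppliers receiving $66 (the $3 wedge).
Quantity falls by |ΔQ| = |179 − 177| = 2.
DWL = ½ · t · |ΔQ| = ½ · 3 · 2 = $3.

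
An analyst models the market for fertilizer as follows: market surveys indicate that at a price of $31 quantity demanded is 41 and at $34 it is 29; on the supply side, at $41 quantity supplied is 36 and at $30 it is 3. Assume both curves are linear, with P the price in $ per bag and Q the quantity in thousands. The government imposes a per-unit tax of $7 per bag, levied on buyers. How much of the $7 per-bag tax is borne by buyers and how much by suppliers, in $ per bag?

Buyers bear $3 per bag; suppliers bear $4 per bag.

Demand slope: (29 − 41)/(34 − 31) = -4, so Qd = 165 − 4P.
Supply slope: (3 − 36)/(30 − 41) = 3, so Qs = 3P − 87.
Without the tax, 165 − 4P = 3P − 87 gives 7P = 252, so P* = $36 and Q* = 21.
With the tax collected from buyers, demand (in seller-price terms) shifts: Qd = 165 − 4(P + 7).
New equilibrium: buyers pay $39, suppliers receive $32, Q = 9. (Wedge: Pb − Ps = 7.)
Burden on buyers: $3; on suppliers: $4. (They sum to $7.)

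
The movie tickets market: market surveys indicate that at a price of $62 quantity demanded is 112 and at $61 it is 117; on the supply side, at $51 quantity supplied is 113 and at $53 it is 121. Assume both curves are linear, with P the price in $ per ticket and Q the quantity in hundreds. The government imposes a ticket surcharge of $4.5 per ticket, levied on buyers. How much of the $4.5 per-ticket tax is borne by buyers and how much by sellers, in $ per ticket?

Buyers bear $2 per ticket; sellers bear $2.5 per ticket.

Demand slope: (117 − 112)/(61 − 62) = -5, so Qd = 422 − 5P.
Supply slope: (121 − 113)/(53 − 51) = 4, so Qs = 4P − 91.
Before the tax: set 422 − 5P = 4P − 91 → P* = $57, Q* = 137.
With the tax collected from buyers, demand (in seller-price terms) shifts: Qd = 422 − 5(P + 4.5).
Solving gives Q = 127 with buyers paying $59 and sellers receiving $54.5 (the $4.5 wedge).
Burden on buyers: $2; on sellers: $2.5. (They sum to $4.5.)
The less price-elastic side of the market bears the larger share of a per-unit tax.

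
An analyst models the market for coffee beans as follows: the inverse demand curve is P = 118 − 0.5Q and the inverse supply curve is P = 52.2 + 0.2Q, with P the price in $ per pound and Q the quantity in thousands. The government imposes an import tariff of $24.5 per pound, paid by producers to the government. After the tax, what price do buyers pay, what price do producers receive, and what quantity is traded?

Buyers pay $88.5; producers receive $64; quantity = 59.

Inverting to Q(P) form: Qd = 236 − 2P; Qs = 5P − 261.
Without the tax, 236 − 2P = 5P − 261 gives 7P = 497, so P* = $71 and Q* = 94.
With the tax collected from producers, supply shifts: Qs = 5(P − 24.5) − 261.
Solving gives Q = 59 with buyers paying $88.5 and producers receiving $64 (the $24.5 wedge).
The less price-elastic side of the market bears the larger share of a per-unit tax.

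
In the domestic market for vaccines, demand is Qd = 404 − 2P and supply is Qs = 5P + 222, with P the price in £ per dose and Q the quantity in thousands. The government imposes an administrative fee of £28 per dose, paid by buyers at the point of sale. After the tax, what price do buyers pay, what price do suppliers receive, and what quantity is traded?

Buyers pay £46; suppliers receive £18; quantity = 312.

Before the tax: set 404 − 2P = 5P + 222 → P* = £26, Q* = 352.
With the tax collected from buyers, demand (in seller-price terms) shifts: Qd = 404 − 2(P + 28).
New equilibrium: buyers pay £46, suppliers receive £18, Q = 312. (Wedge: Pb − Ps = 28.)
The less price-elastic side of the market bears the larger share of a per-unit tax.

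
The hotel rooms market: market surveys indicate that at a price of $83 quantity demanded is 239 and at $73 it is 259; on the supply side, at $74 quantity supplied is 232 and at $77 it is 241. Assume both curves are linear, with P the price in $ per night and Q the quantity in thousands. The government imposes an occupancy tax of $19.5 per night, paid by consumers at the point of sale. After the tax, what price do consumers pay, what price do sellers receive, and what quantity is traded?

Consumers pay $90.7; sellers receive $71.2; quantity = 223.6.

Demand slope: (259 − 239)/(73 − 83) = -2, so Qd = 405 − 2P.
Supply slope: (241 − 232)/(77 − 74) = 3, so Qs = 3P + 10.
Before the tax: set 405 − 2P = 3P + 10 → P* = $79, Q* = 247.
With the tax collected from consumers, demand (in seller-price terms) shifts: Qd = 405 − 2(P + 19.5).
New equilibrium: consumers pay $90.7, sellers receive $71.2, Q = 223.6. (Wedge: Pb − Ps = 19.5.)
The less price-elastic side of the market bears the larger share of a per-unit tax.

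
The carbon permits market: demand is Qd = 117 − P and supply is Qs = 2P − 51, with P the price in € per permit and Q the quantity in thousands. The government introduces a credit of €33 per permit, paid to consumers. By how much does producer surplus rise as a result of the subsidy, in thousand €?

Without the subsidy, 117 − P = 2P − 51 gives 3P = 168, so P* = €56 and Q* = 61.
With a per-unit subsidy paid to consumers, each effectively pays P − 33, so demand becomes Qd = 117 − (P − 33).
New equilibrium: consumers pay €34, sellers receive €67, Q = 83. (Wedge: Pb − Ps = −33.)
ΔPS is the trapezoid between Q = 83 and Q = 61 of height €11: ½ · (61 + 83) · 11 = €792.

Producer surplus rises by €792 thousand.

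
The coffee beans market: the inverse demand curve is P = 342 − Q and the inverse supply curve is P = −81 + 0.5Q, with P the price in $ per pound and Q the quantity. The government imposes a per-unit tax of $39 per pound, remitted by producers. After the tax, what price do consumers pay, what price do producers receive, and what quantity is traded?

Rewrite in direct form: Qd = 342 − P and Qs = 2P + 162.
Without the tax, 342 − P = 2P + 162 gives 3P = 180, so P* = $60 and Q* = 282.
With the tax collected from producers, supply shifts: Qs = 2(P − 39) + 162.
New equilibrium: consumers pay $86, producers receive $47, Q = 256. (Wedge: Pb − Ps = 39.)

Consumers pay $86; producers receive $47; quantity = 256.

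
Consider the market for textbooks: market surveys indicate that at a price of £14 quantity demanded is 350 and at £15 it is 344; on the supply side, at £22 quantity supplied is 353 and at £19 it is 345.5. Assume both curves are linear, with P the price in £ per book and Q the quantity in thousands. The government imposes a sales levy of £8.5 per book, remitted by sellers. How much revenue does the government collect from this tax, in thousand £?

Demand slope: (344 − 350)/(15 − 14) = -6, so Qd = 434 − 6P.
Supply slope: (345.5 − 353)/(19 − 22) = 2.5, so Qs = 2.5P + 298.
Without the tax, 434 − 6P = 2.5P + 298 gives 8.5P = 136, so P* = £16 and Q* = 338.
With the tax collected from sellers, supply shifts: Qs = 2.5(P − 8.5) + 298.
New equilibrium: consumers pay £18.5, sellers receive £10, Q = 323. (Wedge: Pb − Ps = 8.5.)
Revenue = t · Q = 8.5 · 323 = £2745.5.

Tax revenue = £2745.5 thousand.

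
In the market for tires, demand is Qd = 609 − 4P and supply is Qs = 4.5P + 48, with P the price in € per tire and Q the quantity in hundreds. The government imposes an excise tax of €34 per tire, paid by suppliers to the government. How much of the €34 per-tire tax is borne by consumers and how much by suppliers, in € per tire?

Consumers bear €18 per tire; suppliers bear €16 per tire.

Before the tax: set 609 − 4P = 4.5P + 48 → P* = €66, Q* = 345.
With the tax collected from suppliers, supply shifts: Qs = 4.5(P − 34) + 48.
New equilibrium: consumers pay €84, suppliers receive €50, Q = 273. (Wedge: Pb − Ps = 34.)
Burden on consumers: €18; on suppliers: €16. (They sum to €34.)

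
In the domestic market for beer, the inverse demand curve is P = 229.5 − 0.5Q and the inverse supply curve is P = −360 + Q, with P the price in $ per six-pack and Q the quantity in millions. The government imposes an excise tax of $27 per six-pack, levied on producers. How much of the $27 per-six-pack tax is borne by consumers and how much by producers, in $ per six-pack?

Consumers bear $9 per six-pack; producers bear $18 per six-pack.

Inverting to Q(P) form: Qd = 459 − 2P; Qs = P + 360.
Without the tax, 459 − 2P = P + 360 gives 3P = 99, so P* = $33 and Q* = 393.
With the tax collected from producers, supply shifts: Qs = (P − 27) + 360.
New equilibrium: consumers pay $42, producers receive $15, Q = 375. (Wedge: Pb − Ps = 27.)
Burden on consumers: $9; on producers: $18. (They sum to $27.)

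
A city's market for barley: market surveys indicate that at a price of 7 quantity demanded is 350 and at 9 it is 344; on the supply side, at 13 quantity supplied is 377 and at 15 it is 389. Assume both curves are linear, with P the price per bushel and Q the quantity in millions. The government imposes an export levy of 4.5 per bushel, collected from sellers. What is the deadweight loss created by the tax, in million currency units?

Demand slope: (344 − 350)/(9 − 7) = -3, so Qd = 371 − 3P.
Supply slope: (389 − 377)/(15 − 13) = 6, so Qs = 6P + 299.
Before the tax: set 371 − 3P = 6P + 299 → P* = 8, Q* = 347.
With the tax collected from sellers, supply shifts: Qs = 6(P − 4.5) + 299.
New equilibrium: consumers pay 11, sellers receive 6.5, Q = 338. (Wedge: Pb − Ps = 4.5.)
Quantity falls by |ΔQ| = |347 − 338| = 9.
DWL = ½ · t · |ΔQ| = ½ · 4.5 · 9 = 20.25.

Deadweight loss = 20.25 million.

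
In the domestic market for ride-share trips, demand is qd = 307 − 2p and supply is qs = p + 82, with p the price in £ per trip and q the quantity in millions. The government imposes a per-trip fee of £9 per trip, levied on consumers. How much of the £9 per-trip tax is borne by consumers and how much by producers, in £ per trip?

Consumers bear £3 per trip; producers bear £6 per trip.

Before the tax: set 307 − 2p = p + 82 → p* = £75, q* = 157.
With the tax collected from consumers, demand (in seller-price terms) shifts: qd = 307 − 2(p + 9).
Solving gives q = 151 with consumers paying £78 and producers receiving £69 (the £9 wedge).
Burden on consumers: £3; on producers: £6. (They sum to £9.)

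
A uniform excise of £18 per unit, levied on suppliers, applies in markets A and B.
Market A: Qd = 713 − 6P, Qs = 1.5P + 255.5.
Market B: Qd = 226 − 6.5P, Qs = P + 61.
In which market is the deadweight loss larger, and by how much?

Market A, by £54.

Market A: pre-tax P* = £61, Q* = 347; post-tax Q = 325.4; deadweight loss = £194.4.
Market B: pre-tax P* = £22, Q* = 83; post-tax Q = 67.4; deadweight loss = £140.4.
Difference: £194.4 vs £140.4 → market A is larger by £54.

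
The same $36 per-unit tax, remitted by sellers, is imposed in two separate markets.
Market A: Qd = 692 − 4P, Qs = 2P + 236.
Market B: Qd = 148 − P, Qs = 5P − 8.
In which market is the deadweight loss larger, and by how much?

Market A, by $324.

Market A: pre-tax P* = $76, Q* = 388; post-tax Q = 340; deadweight loss = $864.
Market B: pre-tax P* = $26, Q* = 122; post-tax Q = 92; deadweight loss = $540.
Difference: $864 vs $540 → market A is larger by $324.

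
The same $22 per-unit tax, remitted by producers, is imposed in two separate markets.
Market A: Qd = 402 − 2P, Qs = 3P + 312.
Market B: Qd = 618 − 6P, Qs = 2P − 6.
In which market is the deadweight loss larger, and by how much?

Market A: pre-tax P* = $18, Q* = 366; post-tax Q = 339.6; deadweight loss = $290.4.
Market B: pre-tax P* = $78, Q* = 150; post-tax Q = 117; deadweight loss = $363.
Difference: $290.4 vs $363 → market B is larger by $72.6.

Market B, by $72.6.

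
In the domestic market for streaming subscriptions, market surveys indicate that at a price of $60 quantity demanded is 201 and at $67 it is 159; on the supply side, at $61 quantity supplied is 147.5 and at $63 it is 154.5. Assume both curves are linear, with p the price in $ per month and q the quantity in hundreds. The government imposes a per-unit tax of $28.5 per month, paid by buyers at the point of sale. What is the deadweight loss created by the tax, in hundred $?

Demand slope: (159 − 201)/(67 − 60) = -6, so qd = 561 − 6p.
Supply slope: (154.5 − 147.5)/(63 − 61) = 3.5, so qs = 3.5p − 66.
Before the tax: set 561 − 6p = 3.5p − 66 → p* = $66, q* = 165.
With the tax collected from buyers, demand (in seller-price terms) shifts: qd = 561 − 6(p + 28.5).
Solving gives q = 102 with buyers paying $76.5 and producers receiving $48 (the $28.5 wedge).
Quantity falls by |ΔQ| = |165 − 102| = 63.
DWL = ½ · t · |ΔQ| = ½ · 28.5 · 63 = $897.75.

Deadweight loss = $897.75 hundred.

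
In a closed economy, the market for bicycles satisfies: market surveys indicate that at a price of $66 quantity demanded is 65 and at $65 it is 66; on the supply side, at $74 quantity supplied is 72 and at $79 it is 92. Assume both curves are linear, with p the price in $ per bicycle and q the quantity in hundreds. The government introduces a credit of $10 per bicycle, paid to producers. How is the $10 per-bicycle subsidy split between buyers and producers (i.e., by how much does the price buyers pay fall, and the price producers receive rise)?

Demand slope: (66 − 65)/(65 − 66) = -1, so qd = 131 − p.
Supply slope: (92 − 72)/(79 − 74) = 4, so qs = 4p − 224.
Without the subsidy, 131 − p = 4p − 224 gives 5p = 355, so p* = $71 and q* = 60.
With a per-unit subsidy paid to producers, each receives p + 10 per unit sold, so supply becomes qs = 4(p + 10) − 224.
New equilibrium: buyers pay $63, producers receive $73, q = 68. (Wedge: pb − ps = −10.)
Gain to buyers: $8; to producers: $2. (They sum to $10.)

Buyers gain $8 per bicycle; producers gain $2 per bicycle.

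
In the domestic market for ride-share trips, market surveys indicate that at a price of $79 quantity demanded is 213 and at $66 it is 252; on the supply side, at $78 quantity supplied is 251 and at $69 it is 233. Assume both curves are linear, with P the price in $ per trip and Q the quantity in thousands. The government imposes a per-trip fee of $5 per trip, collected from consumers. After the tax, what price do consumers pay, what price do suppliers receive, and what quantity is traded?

Consumers pay $73; suppliers receive $68; quantity = 231.

Demand slope: (252 − 213)/(66 − 79) = -3, so Qd = 450 − 3P.
Supply slope: (233 − 251)/(69 − 78) = 2, so Qs = 2P + 95.
Before the tax: set 450 − 3P = 2P + 95 → P* = $71, Q* = 237.
With the tax collected from consumers, demand (in seller-price terms) shifts: Qd = 450 − 3(P + 5).
New equilibrium: consumers pay $73, suppliers receive $68, Q = 231. (Wedge: Pb − Ps = 5.)
The less price-elastic side of the market bears the larger share of a per-unit tax.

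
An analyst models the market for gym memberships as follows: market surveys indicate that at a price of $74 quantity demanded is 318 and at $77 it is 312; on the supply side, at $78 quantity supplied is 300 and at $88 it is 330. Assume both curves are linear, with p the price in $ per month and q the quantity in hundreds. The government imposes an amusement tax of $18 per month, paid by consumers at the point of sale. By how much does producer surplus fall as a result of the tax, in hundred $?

Demand slope: (312 − 318)/(77 − 74) = -2, so qd = 466 − 2p.
Supply slope: (330 − 300)/(88 − 78) = 3, so qs = 3p + 66.
Before the tax: set 466 − 2p = 3p + 66 → p* = $80, q* = 306.
With the tax collected from consumers, demand (in seller-price terms) shifts: qd = 466 − 2(p + 18).
New equilibrium: consumers pay $90.8, suppliers receive $72.8, q = 284.4. (Wedge: pb − ps = 18.)
ΔPS is the trapezoid between Q = 284.4 and Q = 306 of height $7.2: ½ · (306 + 284.4) · 7.2 = $2125.44.

Producer surplus falls by $2125.44 hundred.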